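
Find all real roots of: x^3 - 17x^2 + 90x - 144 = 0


Let p(x) = x^3 - 17x^2 + 90x - 144. By the rational root theorem (leading coefficient 1), any rational root is an integer divisor of 144: try ±1, ±2, ... in turn.
Test x = 1: value = -70 ≠ 0.
Test x = -1: value = -252 ≠ 0.
Test x = 2: value = -24 ≠ 0.
Test x = -2: value = -400 ≠ 0.
Test x = 3: value = 0 ✓, so (x - 3) is a factor.
Synthetic division by (x - 3): bring down 1; 1(3) - 17 = -14; (-14)(3) + 90 = 48; 48(3) - 144 = 0 → quotient x^2 - 14x + 48, remainder 0.
Solve the quadratic x^2 - 14x + 48 = 0: discriminant = (-14)^2 - 4(1)(48) = 196 - 192 = 4.
sqrt(4) = 2, so x = (14 ± 2)/2: x = 8 or x = 6.

x = 3, x = 6, x = 8


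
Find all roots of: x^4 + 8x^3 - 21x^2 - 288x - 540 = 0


Let p(x) = x^4 + 8x^3 - 21x^2 - 288x - 540. By the rational root theorem (leading coefficient 1), any rational root is an integer divisor of 540: try ±1, ±2, ... in turn.
Test x = 1: value = -840 ≠ 0.
Test x = -1: value = -280 ≠ 0.
Test x = 2: value = -1120 ≠ 0.
Test x = -2: value = -96 ≠ 0.
Test x = 3: value = -1296 ≠ 0.
Test x = -3: value = 0 ✓, so (x + 3) is a factor.
Synthetic division by (x + 3): bring down 1; 1(-3) + 8 = 5; 5(-3) - 21 = -36; (-36)(-3) - 288 = -180; (-180)(-3) - 540 = 0 → quotient x^3 + 5x^2 - 36x - 180, remainder 0.
Continue with the quotient x^3 + 5x^2 - 36x - 180 (candidates must divide 180; re-test x = -3 first in case it repeats).
Test x = -3: value = -54 ≠ 0.
Test x = 4: value = -180 ≠ 0.
Test x = -4: value = -20 ≠ 0.
Test x = 5: value = -110 ≠ 0.
Test x = -5: value = 0 ✓, so (x + 5) is a factor.
Synthetic division by (x + 5): bring down 1; 1(-5) + 5 = 0; 0(-5) - 36 = -36; (-36)(-5) - 180 = 0 → quotient x^2 - 36, remainder 0.
Solve the quadratic x^2 - 36 = 0: discriminant = 0^2 - 4(1)(-36) = 0 + 144 = 144.
sqrt(144) = 12, so x = (0 ± 12)/2: x = 6 or x = -6.
Collecting all roots found:

x = -6, x = -5, x = -3, x = 6


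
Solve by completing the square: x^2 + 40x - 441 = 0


Start: x^2 + 40x - 441 = 0
Move constant: x^2 + 40x = 441
Half of 40 is 20, squared is 400
Add 400 to both sides: x^2 + 40x + 400 = 841
(x + 20)^2 = 841
x + 20 = ±29
x = -20 + 29 = 9 or x = -20 - 29 = -49

x = -49, x = 9


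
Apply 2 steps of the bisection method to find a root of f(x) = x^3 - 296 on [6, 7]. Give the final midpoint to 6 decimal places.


f(x) = x^3 - 296
f(6) = -80 < 0
f(7) = 47 > 0

Step 1: midpoint = (6.000000 + 7.000000)/2 = 6.500000
  f(6.500000) = -21.375000
  f(mid) < 0, so root is in [6.500000, 7.000000]

Step 2: midpoint = (6.500000 + 7.000000)/2 = 6.750000
  f(6.750000) = 11.546875
  f(mid) > 0, so root is in [6.500000, 6.750000]

midpoint = 6.750000


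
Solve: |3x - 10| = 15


An absolute value equation |expr| = 15 gives two cases:
Case 1: 3x - 10 = 15
  3x = 25, so x = 25/3
Case 2: 3x - 10 = -15
  3x = -5, so x = -5/3

x = -5/3, x = 25/3


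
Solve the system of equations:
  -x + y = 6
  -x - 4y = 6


Using Cramer's rule:
Determinant D = (-1)(-4) - (-1)(1) = 4 + 1 = 5
Dx = (6)(-4) - (6)(1) = -24 - 6 = -30
Dy = (-1)(6) - (-1)(6) = -6 + 6 = 0
x = Dx/D = -30/5 = -6
y = Dy/D = 0/5 = 0

x = -6, y = 0


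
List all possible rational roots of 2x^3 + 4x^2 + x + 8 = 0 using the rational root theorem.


Rational root theorem: possible roots are ±p/q where:
  p divides the constant term (8): p ∈ {1, 2, 4, 8}
  q divides the leading coefficient (2): q ∈ {1, 2}

All possible rational roots: -8, -4, -2, -1, -1/2, 1/2, 1, 2, 4, 8

-8, -4, -2, -1, -1/2, 1/2, 1, 2, 4, 8


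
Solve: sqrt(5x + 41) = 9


Square both sides: 5x + 41 = 9^2 = 81
5x = 81 - 41 = 40
x = 8
Check: sqrt(5*8 + 41) = sqrt(81) = 9 ✓

x = 8


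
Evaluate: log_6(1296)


We need the exponent such that 6^? = 1296
6^4 = 1296
Therefore log_6(1296) = 4

4


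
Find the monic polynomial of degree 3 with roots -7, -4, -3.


A monic polynomial with roots -7, -4, -3 is:
p(x) = (x + 7)(x + 4)(x + 3)
After multiplying by (x + 7): x + 7
After multiplying by (x + 4): x^2 + 11x + 28
After multiplying by (x + 3): x^3 + 14x^2 + 61x + 84

x^3 + 14x^2 + 61x + 84


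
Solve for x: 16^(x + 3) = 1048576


Express both sides with the same base.
1048576 = 16^5
Since the bases match, equate exponents: x + 3 = 5
So x = 5 - (3) = 2

x = 2


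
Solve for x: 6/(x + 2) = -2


Multiply both sides by (x + 2): 6 = -2(x + 2)
Distribute: 6 = -2x - 4
-2x = 6 + 4 = 10
x = -5

x = -5


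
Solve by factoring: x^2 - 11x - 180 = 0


We need two numbers that multiply to -180 and add to -11.
Those numbers are -20 and 9 (since (-20) * 9 = -180 and (-20) + 9 = -11).
So x^2 - 11x - 180 = (x - 20)(x + 9) = 0
Setting each factor to zero: x = 20 or x = -9

x = -9, x = 20


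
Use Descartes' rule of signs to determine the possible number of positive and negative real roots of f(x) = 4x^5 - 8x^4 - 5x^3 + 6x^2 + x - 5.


Descartes' rule of signs:

For positive roots, count sign changes in f(x) = 4x^5 - 8x^4 - 5x^3 + 6x^2 + x - 5:
Signs of coefficients: +, -, -, +, +, -
Number of sign changes: 3
Possible positive real roots: 3, 1

For negative roots, examine f(-x) = -4x^5 - 8x^4 + 5x^3 + 6x^2 - x - 5:
Signs of coefficients: -, -, +, +, -, -
Number of sign changes: 2
Possible negative real roots: 2, 0

Positive roots: 3 or 1; Negative roots: 2 or 0


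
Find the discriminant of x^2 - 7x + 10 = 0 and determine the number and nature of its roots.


For ax^2 + bx + c = 0, discriminant D = b^2 - 4ac
Here a = 1, b = -7, c = 10
D = (-7)^2 - 4(1)(10) = 49 - 40 = 9

D = 9 > 0 and is a perfect square (sqrt = 3)
The equation has 2 distinct real rational roots.

Discriminant = 9, 2 distinct real rational roots


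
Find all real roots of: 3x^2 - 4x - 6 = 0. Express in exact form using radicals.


Using the quadratic formula: x = (-b ± sqrt(b^2 - 4ac)) / (2a)
Here a = 3, b = -4, c = -6
Discriminant = b^2 - 4ac = (-4)^2 - 4(3)(-6) = 16 + 72 = 88
Since discriminant = 88 > 0, there are two real roots.
x = (4 ± 2*sqrt(22)) / 6
Simplifying: x = (2 ± sqrt(22)) / 3
Numerically: x ≈ 2.2301 or x ≈ -0.8968

x = (2 + sqrt(22)) / 3 or x = (2 - sqrt(22)) / 3


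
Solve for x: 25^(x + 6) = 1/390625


Express both sides with the same base.
1/390625 = 25^(-4)
Since the bases match, equate exponents: x + 6 = -4
So x = -4 - (6) = -10

x = -10


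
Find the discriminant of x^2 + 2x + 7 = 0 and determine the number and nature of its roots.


For ax^2 + bx + c = 0, discriminant D = b^2 - 4ac
Here a = 1, b = 2, c = 7
D = (2)^2 - 4(1)(7) = 4 - 28 = -24

D = -24 < 0
The equation has no real roots (2 complex conjugate roots).

Discriminant = -24, no real roots (2 complex conjugate roots)


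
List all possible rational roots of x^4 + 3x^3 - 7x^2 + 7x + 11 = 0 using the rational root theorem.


Rational root theorem: possible roots are ±p/q where:
  p divides the constant term (11): p ∈ {1, 11}
  q divides the leading coefficient (1): q ∈ {1}

All possible rational roots: -11, -1, 1, 11

-11, -1, 1, 11


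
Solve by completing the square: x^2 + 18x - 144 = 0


Start: x^2 + 18x - 144 = 0
Move constant: x^2 + 18x = 144
Half of 18 is 9, squared is 81
Add 81 to both sides: x^2 + 18x + 81 = 225
(x + 9)^2 = 225
x + 9 = ±15
x = -9 + 15 = 6 or x = -9 - 15 = -24

x = -24, x = 6


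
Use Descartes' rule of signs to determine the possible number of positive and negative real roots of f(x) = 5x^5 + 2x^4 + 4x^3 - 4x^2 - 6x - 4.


Descartes' rule of signs:

For positive roots, count sign changes in f(x) = 5x^5 + 2x^4 + 4x^3 - 4x^2 - 6x - 4:
Signs of coefficients: +, +, +, -, -, -
Number of sign changes: 1
Possible positive real roots: 1

For negative roots, examine f(-x) = -5x^5 + 2x^4 - 4x^3 - 4x^2 + 6x - 4:
Signs of coefficients: -, +, -, -, +, -
Number of sign changes: 4
Possible negative real roots: 4, 2, 0

Positive roots: 1; Negative roots: 4 or 2 or 0


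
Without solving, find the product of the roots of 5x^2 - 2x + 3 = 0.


By Vieta's formulas for ax^2 + bx + c = 0:
  Sum of roots = -b/a
  Product of roots = c/a

Here a = 5, b = -2, c = 3
Sum = -(-2)/5 = 2/5
Product = 3/5 = 3/5

Product = 3/5


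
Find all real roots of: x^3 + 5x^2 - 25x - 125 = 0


Let p(x) = x^3 + 5x^2 - 25x - 125. By the rational root theorem (leading coefficient 1), any rational root is an integer divisor of 125: try ±1, ±2, ... in turn.
Test x = 1: value = -144 ≠ 0.
Test x = -1: value = -96 ≠ 0.
Test x = 5: value = 0 ✓, so (x - 5) is a factor.
Synthetic division by (x - 5): bring down 1; 1(5) + 5 = 10; 10(5) - 25 = 25; 25(5) - 125 = 0 → quotient x^2 + 10x + 25, remainder 0.
Solve the quadratic x^2 + 10x + 25 = 0: discriminant = 10^2 - 4(1)(25) = 100 - 100 = 0.
Discriminant = 0, so a double root: x = -10/2 = -5.

x = -5 (multiplicity 2), x = 5


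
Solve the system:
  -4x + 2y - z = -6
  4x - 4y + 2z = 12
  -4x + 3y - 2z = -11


Using Cramer's rule. Expand each determinant along the first row.
D  = (-4)*[(-4)*(-2) - 2*3] - 2*[4*(-2) - 2*(-4)] + (-1)*[4*3 - (-4)*(-4)]
  = (-4)*(2) - 2*(0) + (-1)*(-4) = -4
Dx = (-6)*[(-4)*(-2) - 2*3] - 2*[12*(-2) - 2*(-11)] + (-1)*[12*3 - (-4)*(-11)]
  = (-6)*(2) - 2*(-2) + (-1)*(-8) = 0
Dy = (-4)*[12*(-2) - 2*(-11)] - (-6)*[4*(-2) - 2*(-4)] + (-1)*[4*(-11) - 12*(-4)]
  = (-4)*(-2) - (-6)*(0) + (-1)*(4) = 4
Dz = (-4)*[(-4)*(-11) - 12*3] - 2*[4*(-11) - 12*(-4)] + (-6)*[4*3 - (-4)*(-4)]
  = (-4)*(8) - 2*(4) + (-6)*(-4) = -16
x = Dx/D = 0/-4 = 0, y = Dy/D = 4/-4 = -1, z = Dz/D = -16/-4 = 4
Check eq1: (-4)(0) + (2)(-1) + (-1)(4) = -6 = -6 ✓
Check eq2: (4)(0) + (-4)(-1) + (2)(4) = 12 = 12 ✓
Check eq3: (-4)(0) + (3)(-1) + (-2)(4) = -11 = -11 ✓

x = 0, y = -1, z = 4


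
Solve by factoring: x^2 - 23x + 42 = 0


We need two numbers that multiply to 42 and add to -23.
Those numbers are -21 and -2 (since (-21) * (-2) = 42 and (-21) + (-2) = -23).
So x^2 - 23x + 42 = (x - 21)(x - 2) = 0
Setting each factor to zero: x = 21 or x = 2

x = 2, x = 21


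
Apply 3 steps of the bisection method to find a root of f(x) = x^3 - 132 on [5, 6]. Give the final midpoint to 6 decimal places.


f(x) = x^3 - 132
f(5) = -7 < 0
f(6) = 84 > 0

Step 1: midpoint = (5.000000 + 6.000000)/2 = 5.500000
  f(5.500000) = 34.375000
  f(mid) > 0, so root is in [5.000000, 5.500000]

Step 2: midpoint = (5.000000 + 5.500000)/2 = 5.250000
  f(5.250000) = 12.703125
  f(mid) > 0, so root is in [5.000000, 5.250000]

Step 3: midpoint = (5.000000 + 5.250000)/2 = 5.125000
  f(5.125000) = 2.611328
  f(mid) > 0, so root is in [5.000000, 5.125000]

midpoint = 5.125000


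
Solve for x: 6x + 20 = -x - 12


Starting with: 6x + 20 = -x - 12
Move all x terms to left: (6 + 1)x = -12 - 20
Simplify: 7x = -32
Divide both sides by 7: x = -32/7

x = -32/7


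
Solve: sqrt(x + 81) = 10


Square both sides: x + 81 = 10^2 = 100
x = 100 - 81 = 19
x = 19
Check: sqrt(1*19 + 81) = sqrt(100) = 10 ✓

x = 19


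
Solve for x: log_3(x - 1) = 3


Convert to exponential form: x - 1 = 3^3 = 27
x = 27 + 1 = 28
Check: log_3(28 - 1) = log_3(27) = log_3(27) = 3 ✓

x = 28


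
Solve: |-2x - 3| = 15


An absolute value equation |expr| = 15 gives two cases:
Case 1: -2x - 3 = 15
  -2x = 18, so x = -9
Case 2: -2x - 3 = -15
  -2x = -12, so x = 6

x = -9, x = 6


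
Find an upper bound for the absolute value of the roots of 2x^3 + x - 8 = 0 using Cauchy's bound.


Cauchy's bound: all roots r satisfy |r| <= 1 + max(|a_i/a_n|) for i = 0,...,n-1
where a_n is the leading coefficient.

Coefficients: [2, 0, 1, -8]
Leading coefficient a_n = 2
Ratios |a_i/a_n|: 0, 1/2, 4
Maximum ratio: 4
Cauchy's bound: |r| <= 1 + 4 = 5

Upper bound = 5


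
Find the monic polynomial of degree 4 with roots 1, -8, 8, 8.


A monic polynomial with roots 1, -8, 8, 8 is:
p(x) = (x - 1)(x + 8)(x - 8)(x - 8)
After multiplying by (x - 1): x - 1
After multiplying by (x + 8): x^2 + 7x - 8
After multiplying by (x - 8): x^3 - x^2 - 64x + 64
After multiplying by (x - 8): x^4 - 9x^3 - 56x^2 + 576x - 512

x^4 - 9x^3 - 56x^2 + 576x - 512


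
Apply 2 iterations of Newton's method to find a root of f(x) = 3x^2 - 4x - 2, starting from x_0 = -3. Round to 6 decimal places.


Newton's method: x_(n+1) = x_n - f(x_n)/f'(x_n)
f(x) = 3x^2 - 4x - 2
f'(x) = 6x - 4

Iteration 1:
  f(-3.000000) = 37.000000
  f'(-3.000000) = -22.000000
  x_1 = -3.000000 - (37.000000)/(-22.000000) = -1.318182

Iteration 2:
  f(-1.318182) = 8.485537
  f'(-1.318182) = -11.909091
  x_2 = -1.318182 - (8.485537)/(-11.909091) = -0.605656

x_2 = -0.605656


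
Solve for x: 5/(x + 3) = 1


Multiply both sides by (x + 3): 5 = 1(x + 3)
Distribute: 5 = x + 3
x = 5 - 3 = 2
x = 2

x = 2


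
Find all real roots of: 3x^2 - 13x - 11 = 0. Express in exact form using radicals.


Using the quadratic formula: x = (-b ± sqrt(b^2 - 4ac)) / (2a)
Here a = 3, b = -13, c = -11
Discriminant = b^2 - 4ac = (-13)^2 - 4(3)(-11) = 169 + 132 = 301
Since discriminant = 301 > 0, there are two real roots.
x = (13 ± sqrt(301)) / 6
Numerically: x ≈ 5.0582 or x ≈ -0.7249

x = (13 + sqrt(301)) / 6 or x = (13 - sqrt(301)) / 6


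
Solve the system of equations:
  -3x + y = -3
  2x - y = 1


Using Cramer's rule:
Determinant D = (-3)(-1) - (2)(1) = 3 - 2 = 1
Dx = (-3)(-1) - (1)(1) = 3 - 1 = 2
Dy = (-3)(1) - (2)(-3) = -3 + 6 = 3
x = Dx/D = 2/1 = 2
y = Dy/D = 3/1 = 3

x = 2, y = 3


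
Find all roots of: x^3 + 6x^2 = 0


The lowest-degree term is x^2, so x = 0 is a root with multiplicity 2. Factor out x^2:
  x + 6 = 0
Linear factor x + 6 = 0 gives x = -6.
Collecting all roots found:

x = -6, x = 0 (multiplicity 2)


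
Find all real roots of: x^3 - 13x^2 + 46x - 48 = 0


Let p(x) = x^3 - 13x^2 + 46x - 48. By the rational root theorem (leading coefficient 1), any rational root is an integer divisor of 48: try ±1, ±2, ... in turn.
Test x = 1: value = -14 ≠ 0.
Test x = -1: value = -108 ≠ 0.
Test x = 2: value = 0 ✓, so (x - 2) is a factor.
Synthetic division by (x - 2): bring down 1; 1(2) - 13 = -11; (-11)(2) + 46 = 24; 24(2) - 48 = 0 → quotient x^2 - 11x + 24, remainder 0.
Solve the quadratic x^2 - 11x + 24 = 0: discriminant = (-11)^2 - 4(1)(24) = 121 - 96 = 25.
sqrt(25) = 5, so x = (11 ± 5)/2: x = 8 or x = 3.

x = 2, x = 3, x = 8


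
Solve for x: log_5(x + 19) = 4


Convert to exponential form: x + 19 = 5^4 = 625
x = 625 - 19 = 606
Check: log_5(606 + 19) = log_5(625) = log_5(625) = 4 ✓

x = 606


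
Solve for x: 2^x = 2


Express both sides with the same base.
2 = 2^1
Since the bases match: x = 1

x = 1


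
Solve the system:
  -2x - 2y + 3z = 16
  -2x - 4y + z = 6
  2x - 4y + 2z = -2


Using Cramer's rule. Expand each determinant along the first row.
D  = (-2)*[(-4)*2 - 1*(-4)] - (-2)*[(-2)*2 - 1*2] + 3*[(-2)*(-4) - (-4)*2]
  = (-2)*(-4) - (-2)*(-6) + 3*(16) = 44
Dx = 16*[(-4)*2 - 1*(-4)] - (-2)*[6*2 - 1*(-2)] + 3*[6*(-4) - (-4)*(-2)]
  = 16*(-4) - (-2)*(14) + 3*(-32) = -132
Dy = (-2)*[6*2 - 1*(-2)] - 16*[(-2)*2 - 1*2] + 3*[(-2)*(-2) - 6*2]
  = (-2)*(14) - 16*(-6) + 3*(-8) = 44
Dz = (-2)*[(-4)*(-2) - 6*(-4)] - (-2)*[(-2)*(-2) - 6*2] + 16*[(-2)*(-4) - (-4)*2]
  = (-2)*(32) - (-2)*(-8) + 16*(16) = 176
x = Dx/D = -132/44 = -3, y = Dy/D = 44/44 = 1, z = Dz/D = 176/44 = 4
Check eq1: (-2)(-3) + (-2)(1) + (3)(4) = 16 = 16 ✓
Check eq2: (-2)(-3) + (-4)(1) + (1)(4) = 6 = 6 ✓
Check eq3: (2)(-3) + (-4)(1) + (2)(4) = -2 = -2 ✓

x = -3, y = 1, z = 4


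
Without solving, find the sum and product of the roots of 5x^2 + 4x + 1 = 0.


By Vieta's formulas for ax^2 + bx + c = 0:
  Sum of roots = -b/a
  Product of roots = c/a

Here a = 5, b = 4, c = 1
Sum = -(4)/5 = -4/5
Product = 1/5 = 1/5

Sum = -4/5, Product = 1/5


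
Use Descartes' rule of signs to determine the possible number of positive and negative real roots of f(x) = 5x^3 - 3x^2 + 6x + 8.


Descartes' rule of signs:

For positive roots, count sign changes in f(x) = 5x^3 - 3x^2 + 6x + 8:
Signs of coefficients: +, -, +, +
Number of sign changes: 2
Possible positive real roots: 2, 0

For negative roots, examine f(-x) = -5x^3 - 3x^2 - 6x + 8:
Signs of coefficients: -, -, -, +
Number of sign changes: 1
Possible negative real roots: 1

Positive roots: 2 or 0; Negative roots: 1


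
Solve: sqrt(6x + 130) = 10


Square both sides: 6x + 130 = 10^2 = 100
6x = 100 - 130 = -30
x = -5
Check: sqrt(6*(-5) + 130) = sqrt(100) = 10 ✓

x = -5


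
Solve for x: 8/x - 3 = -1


Subtract -3 from both sides: 8/x = 2
Multiply both sides by x: 8 = 2 * x
Divide by 2: x = 4

x = 4


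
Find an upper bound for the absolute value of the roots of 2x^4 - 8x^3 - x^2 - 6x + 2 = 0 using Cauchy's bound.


Cauchy's bound: all roots r satisfy |r| <= 1 + max(|a_i/a_n|) for i = 0,...,n-1
where a_n is the leading coefficient.

Coefficients: [2, -8, -1, -6, 2]
Leading coefficient a_n = 2
Ratios |a_i/a_n|: 4, 1/2, 3, 1
Maximum ratio: 4
Cauchy's bound: |r| <= 1 + 4 = 5

Upper bound = 5


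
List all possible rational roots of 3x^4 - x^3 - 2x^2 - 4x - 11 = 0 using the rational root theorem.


Rational root theorem: possible roots are ±p/q where:
  p divides the constant term (-11): p ∈ {1, 11}
  q divides the leading coefficient (3): q ∈ {1, 3}

All possible rational roots: -11, -11/3, -1, -1/3, 1/3, 1, 11/3, 11

-11, -11/3, -1, -1/3, 1/3, 1, 11/3, 11


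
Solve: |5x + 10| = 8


An absolute value equation |expr| = 8 gives two cases:
Case 1: 5x + 10 = 8
  5x = -2, so x = -2/5
Case 2: 5x + 10 = -8
  5x = -18, so x = -18/5

x = -18/5, x = -2/5


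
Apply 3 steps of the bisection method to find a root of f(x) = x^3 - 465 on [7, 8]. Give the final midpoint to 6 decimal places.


f(x) = x^3 - 465
f(7) = -122 < 0
f(8) = 47 > 0

Step 1: midpoint = (7.000000 + 8.000000)/2 = 7.500000
  f(7.500000) = -43.125000
  f(mid) < 0, so root is in [7.500000, 8.000000]

Step 2: midpoint = (7.500000 + 8.000000)/2 = 7.750000
  f(7.750000) = 0.484375
  f(mid) > 0, so root is in [7.500000, 7.750000]

Step 3: midpoint = (7.500000 + 7.750000)/2 = 7.625000
  f(7.625000) = -21.677734
  f(mid) < 0, so root is in [7.625000, 7.750000]

midpoint = 7.625000


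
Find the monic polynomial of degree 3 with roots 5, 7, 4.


A monic polynomial with roots 5, 7, 4 is:
p(x) = (x - 5)(x - 7)(x - 4)
After multiplying by (x - 5): x - 5
After multiplying by (x - 7): x^2 - 12x + 35
After multiplying by (x - 4): x^3 - 16x^2 + 83x - 140

x^3 - 16x^2 + 83x - 140


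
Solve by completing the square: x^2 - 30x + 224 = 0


Start: x^2 - 30x + 224 = 0
Move constant: x^2 - 30x = -224
Half of -30 is -15, squared is 225
Add 225 to both sides: x^2 - 30x + 225 = 1
(x - 15)^2 = 1
x - 15 = ±1
x = 15 + 1 = 16 or x = 15 - 1 = 14

x = 14, x = 16


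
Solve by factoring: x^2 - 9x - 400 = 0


We need two numbers that multiply to -400 and add to -9.
Those numbers are -25 and 16 (since (-25) * 16 = -400 and (-25) + 16 = -9).
So x^2 - 9x - 400 = (x - 25)(x + 16) = 0
Setting each factor to zero: x = 25 or x = -16

x = -16, x = 25


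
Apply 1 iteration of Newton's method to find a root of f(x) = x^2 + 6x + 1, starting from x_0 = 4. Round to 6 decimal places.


Newton's method: x_(n+1) = x_n - f(x_n)/f'(x_n)
f(x) = x^2 + 6x + 1
f'(x) = 2x + 6

Iteration 1:
  f(4.000000) = 41.000000
  f'(4.000000) = 14.000000
  x_1 = 4.000000 - (41.000000)/(14.000000) = 1.071429

x_1 = 1.071429


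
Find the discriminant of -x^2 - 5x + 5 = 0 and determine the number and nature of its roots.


For ax^2 + bx + c = 0, discriminant D = b^2 - 4ac
Here a = -1, b = -5, c = 5
D = (-5)^2 - 4(-1)(5) = 25 + 20 = 45

D = 45 > 0 but not a perfect square
The equation has 2 distinct real irrational roots.

Discriminant = 45, 2 distinct real irrational roots


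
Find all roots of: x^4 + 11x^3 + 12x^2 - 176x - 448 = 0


Let p(x) = x^4 + 11x^3 + 12x^2 - 176x - 448. By the rational root theorem (leading coefficient 1), any rational root is an integer divisor of 448: try ±1, ±2, ... in turn.
Test x = 1: value = -600 ≠ 0.
Test x = -1: value = -270 ≠ 0.
Test x = 2: value = -648 ≠ 0.
Test x = -2: value = -120 ≠ 0.
Test x = 4: value = 0 ✓, so (x - 4) is a factor.
Synthetic division by (x - 4): bring down 1; 1(4) + 11 = 15; 15(4) + 12 = 72; 72(4) - 176 = 112; 112(4) - 448 = 0 → quotient x^3 + 15x^2 + 72x + 112, remainder 0.
Continue with the quotient x^3 + 15x^2 + 72x + 112 (candidates must divide 112; re-test x = 4 first in case it repeats).
Test x = 4: value = 704 ≠ 0.
Test x = -4: value = 0 ✓, so (x + 4) is a factor.
Synthetic division by (x + 4): bring down 1; 1(-4) + 15 = 11; 11(-4) + 72 = 28; 28(-4) + 112 = 0 → quotient x^2 + 11x + 28, remainder 0.
Solve the quadratic x^2 + 11x + 28 = 0: discriminant = 11^2 - 4(1)(28) = 121 - 112 = 9.
sqrt(9) = 3, so x = (-11 ± 3)/2: x = -4 or x = -7.
Collecting all roots found:

x = -7, x = -4 (multiplicity 2), x = 4


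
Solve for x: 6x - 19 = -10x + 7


Starting with: 6x - 19 = -10x + 7
Move all x terms to left: (6 + 10)x = 7 + 19
Simplify: 16x = 26
Divide both sides by 16: x = 13/8

x = 13/8


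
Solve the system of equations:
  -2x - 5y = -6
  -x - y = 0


Using Cramer's rule:
Determinant D = (-2)(-1) - (-1)(-5) = 2 - 5 = -3
Dx = (-6)(-1) - (0)(-5) = 6 - 0 = 6
Dy = (-2)(0) - (-1)(-6) = 0 - 6 = -6
x = Dx/D = 6/-3 = -2
y = Dy/D = -6/-3 = 2

x = -2, y = 2


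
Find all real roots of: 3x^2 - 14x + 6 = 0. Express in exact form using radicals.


Using the quadratic formula: x = (-b ± sqrt(b^2 - 4ac)) / (2a)
Here a = 3, b = -14, c = 6
Discriminant = b^2 - 4ac = (-14)^2 - 4(3)(6) = 196 - 72 = 124
Since discriminant = 124 > 0, there are two real roots.
x = (14 ± 2*sqrt(31)) / 6
Simplifying: x = (7 ± sqrt(31)) / 3
Numerically: x ≈ 4.1893 or x ≈ 0.4774

x = (7 + sqrt(31)) / 3 or x = (7 - sqrt(31)) / 3


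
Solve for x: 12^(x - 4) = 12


Express both sides with the same base.
12 = 12^1
Since the bases match, equate exponents: x - 4 = 1
So x = 1 - (-4) = 5

x = 5


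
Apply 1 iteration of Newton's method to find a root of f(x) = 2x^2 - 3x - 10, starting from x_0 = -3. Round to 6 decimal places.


Newton's method: x_(n+1) = x_n - f(x_n)/f'(x_n)
f(x) = 2x^2 - 3x - 10
f'(x) = 4x - 3

Iteration 1:
  f(-3.000000) = 17.000000
  f'(-3.000000) = -15.000000
  x_1 = -3.000000 - (17.000000)/(-15.000000) = -1.866667

x_1 = -1.866667


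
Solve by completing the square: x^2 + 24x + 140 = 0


Start: x^2 + 24x + 140 = 0
Move constant: x^2 + 24x = -140
Half of 24 is 12, squared is 144
Add 144 to both sides: x^2 + 24x + 144 = 4
(x + 12)^2 = 4
x + 12 = ±2
x = -12 + 2 = -10 or x = -12 - 2 = -14

x = -14, x = -10


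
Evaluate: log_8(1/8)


We need the exponent such that 8^? = 1/8
8^(-1) = 1/8^1 = 1/8
Therefore log_8(1/8) = -1

-1


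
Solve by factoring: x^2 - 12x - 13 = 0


We need two numbers that multiply to -13 and add to -12.
Those numbers are -13 and 1 (since (-13) * 1 = -13 and (-13) + 1 = -12).
So x^2 - 12x - 13 = (x - 13)(x + 1) = 0
Setting each factor to zero: x = 13 or x = -1

x = -1, x = 13


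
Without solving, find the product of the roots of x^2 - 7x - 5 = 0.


By Vieta's formulas for ax^2 + bx + c = 0:
  Sum of roots = -b/a
  Product of roots = c/a

Here a = 1, b = -7, c = -5
Sum = -(-7)/1 = 7
Product = -5/1 = -5

Product = -5


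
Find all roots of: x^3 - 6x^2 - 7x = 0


The constant term is 0, so x = 0 is a root. Factor out x:
  x^2 - 6x - 7 = 0
Solve the quadratic x^2 - 6x - 7 = 0: discriminant = (-6)^2 - 4(1)(-7) = 36 + 28 = 64.
sqrt(64) = 8, so x = (6 ± 8)/2: x = 7 or x = -1.
Collecting all roots found:

x = -1, x = 0, x = 7


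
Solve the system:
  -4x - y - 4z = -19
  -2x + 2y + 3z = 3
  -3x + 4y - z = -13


Using Cramer's rule. Expand each determinant along the first row.
D  = (-4)*[2*(-1) - 3*4] - (-1)*[(-2)*(-1) - 3*(-3)] + (-4)*[(-2)*4 - 2*(-3)]
  = (-4)*(-14) - (-1)*(11) + (-4)*(-2) = 75
Dx = (-19)*[2*(-1) - 3*4] - (-1)*[3*(-1) - 3*(-13)] + (-4)*[3*4 - 2*(-13)]
  = (-19)*(-14) - (-1)*(36) + (-4)*(38) = 150
Dy = (-4)*[3*(-1) - 3*(-13)] - (-19)*[(-2)*(-1) - 3*(-3)] + (-4)*[(-2)*(-13) - 3*(-3)]
  = (-4)*(36) - (-19)*(11) + (-4)*(35) = -75
Dz = (-4)*[2*(-13) - 3*4] - (-1)*[(-2)*(-13) - 3*(-3)] + (-19)*[(-2)*4 - 2*(-3)]
  = (-4)*(-38) - (-1)*(35) + (-19)*(-2) = 225
x = Dx/D = 150/75 = 2, y = Dy/D = -75/75 = -1, z = Dz/D = 225/75 = 3
Check eq1: (-4)(2) + (-1)(-1) + (-4)(3) = -19 = -19 ✓
Check eq2: (-2)(2) + (2)(-1) + (3)(3) = 3 = 3 ✓
Check eq3: (-3)(2) + (4)(-1) + (-1)(3) = -13 = -13 ✓

x = 2, y = -1, z = 3


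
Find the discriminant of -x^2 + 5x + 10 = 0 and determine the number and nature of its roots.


For ax^2 + bx + c = 0, discriminant D = b^2 - 4ac
Here a = -1, b = 5, c = 10
D = (5)^2 - 4(-1)(10) = 25 + 40 = 65

D = 65 > 0 but not a perfect square
The equation has 2 distinct real irrational roots.

Discriminant = 65, 2 distinct real irrational roots


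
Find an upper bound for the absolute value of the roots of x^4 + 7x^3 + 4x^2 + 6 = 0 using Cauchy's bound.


Cauchy's bound: all roots r satisfy |r| <= 1 + max(|a_i/a_n|) for i = 0,...,n-1
where a_n is the leading coefficient.

Coefficients: [1, 7, 4, 0, 6]
Leading coefficient a_n = 1
Ratios |a_i/a_n|: 7, 4, 0, 6
Maximum ratio: 7
Cauchy's bound: |r| <= 1 + 7 = 8

Upper bound = 8


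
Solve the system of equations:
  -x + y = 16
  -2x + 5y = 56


Using Cramer's rule:
Determinant D = (-1)(5) - (-2)(1) = -5 + 2 = -3
Dx = (16)(5) - (56)(1) = 80 - 56 = 24
Dy = (-1)(56) - (-2)(16) = -56 + 32 = -24
x = Dx/D = 24/-3 = -8
y = Dy/D = -24/-3 = 8

x = -8, y = 8


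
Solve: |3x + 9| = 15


An absolute value equation |expr| = 15 gives two cases:
Case 1: 3x + 9 = 15
  3x = 6, so x = 2
Case 2: 3x + 9 = -15
  3x = -24, so x = -8

x = -8, x = 2


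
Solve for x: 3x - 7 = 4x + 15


Starting with: 3x - 7 = 4x + 15
Move all x terms to left: (3 - 4)x = 15 + 7
Simplify: -x = 22
Divide both sides by -1: x = -22

x = -22


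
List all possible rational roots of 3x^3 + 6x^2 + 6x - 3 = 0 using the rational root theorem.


Rational root theorem: possible roots are ±p/q where:
  p divides the constant term (-3): p ∈ {1, 3}
  q divides the leading coefficient (3): q ∈ {1, 3}

All possible rational roots: -3, -1, -1/3, 1/3, 1, 3

-3, -1, -1/3, 1/3, 1, 3


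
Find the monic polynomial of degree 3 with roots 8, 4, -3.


A monic polynomial with roots 8, 4, -3 is:
p(x) = (x - 8)(x - 4)(x + 3)
After multiplying by (x - 8): x - 8
After multiplying by (x - 4): x^2 - 12x + 32
After multiplying by (x + 3): x^3 - 9x^2 - 4x + 96

x^3 - 9x^2 - 4x + 96


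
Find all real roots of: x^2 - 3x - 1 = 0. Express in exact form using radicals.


Using the quadratic formula: x = (-b ± sqrt(b^2 - 4ac)) / (2a)
Here a = 1, b = -3, c = -1
Discriminant = b^2 - 4ac = (-3)^2 - 4(1)(-1) = 9 + 4 = 13
Since discriminant = 13 > 0, there are two real roots.
x = (3 ± sqrt(13)) / 2
Numerically: x ≈ 3.3028 or x ≈ -0.3028

x = (3 + sqrt(13)) / 2 or x = (3 - sqrt(13)) / 2


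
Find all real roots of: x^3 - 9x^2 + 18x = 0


The constant term is 0, so x = 0 is a root. Factor out x:
  x(x^2 - 9x + 18) = 0
Solve the quadratic x^2 - 9x + 18 = 0: discriminant = (-9)^2 - 4(1)(18) = 81 - 72 = 9.
sqrt(9) = 3, so x = (9 ± 3)/2: x = 6 or x = 3.

x = 0, x = 3, x = 6


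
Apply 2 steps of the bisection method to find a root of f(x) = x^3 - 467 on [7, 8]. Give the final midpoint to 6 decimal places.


f(x) = x^3 - 467
f(7) = -124 < 0
f(8) = 45 > 0

Step 1: midpoint = (7.000000 + 8.000000)/2 = 7.500000
  f(7.500000) = -45.125000
  f(mid) < 0, so root is in [7.500000, 8.000000]

Step 2: midpoint = (7.500000 + 8.000000)/2 = 7.750000
  f(7.750000) = -1.515625
  f(mid) < 0, so root is in [7.750000, 8.000000]

midpoint = 7.750000


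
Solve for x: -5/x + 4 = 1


Subtract 4 from both sides: -5/x = -3
Multiply both sides by x: -5 = -3 * x
Divide by -3: x = 5/3

x = 5/3


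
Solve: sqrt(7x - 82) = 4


Square both sides: 7x - 82 = 4^2 = 16
7x = 16 + 82 = 98
x = 14
Check: sqrt(7*14 - 82) = sqrt(16) = 4 ✓

x = 14


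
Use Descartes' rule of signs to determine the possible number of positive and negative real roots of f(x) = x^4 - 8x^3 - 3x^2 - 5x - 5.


Descartes' rule of signs:

For positive roots, count sign changes in f(x) = x^4 - 8x^3 - 3x^2 - 5x - 5:
Signs of coefficients: +, -, -, -, -
Number of sign changes: 1
Possible positive real roots: 1

For negative roots, examine f(-x) = x^4 + 8x^3 - 3x^2 + 5x - 5:
Signs of coefficients: +, +, -, +, -
Number of sign changes: 3
Possible negative real roots: 3, 1

Positive roots: 1; Negative roots: 3 or 1


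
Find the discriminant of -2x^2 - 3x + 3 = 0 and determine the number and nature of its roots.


For ax^2 + bx + c = 0, discriminant D = b^2 - 4ac
Here a = -2, b = -3, c = 3
D = (-3)^2 - 4(-2)(3) = 9 + 24 = 33

D = 33 > 0 but not a perfect square
The equation has 2 distinct real irrational roots.

Discriminant = 33, 2 distinct real irrational roots


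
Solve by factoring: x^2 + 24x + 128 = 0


We need two numbers that multiply to 128 and add to 24.
Those numbers are 16 and 8 (since 16 * 8 = 128 and 16 + 8 = 24).
So x^2 + 24x + 128 = (x + 16)(x + 8) = 0
Setting each factor to zero: x = -16 or x = -8

x = -16, x = -8


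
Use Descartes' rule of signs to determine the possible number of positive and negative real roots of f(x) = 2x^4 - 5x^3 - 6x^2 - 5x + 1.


Descartes' rule of signs:

For positive roots, count sign changes in f(x) = 2x^4 - 5x^3 - 6x^2 - 5x + 1:
Signs of coefficients: +, -, -, -, +
Number of sign changes: 2
Possible positive real roots: 2, 0

For negative roots, examine f(-x) = 2x^4 + 5x^3 - 6x^2 + 5x + 1:
Signs of coefficients: +, +, -, +, +
Number of sign changes: 2
Possible negative real roots: 2, 0

Positive roots: 2 or 0; Negative roots: 2 or 0


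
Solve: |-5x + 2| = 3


An absolute value equation |expr| = 3 gives two cases:
Case 1: -5x + 2 = 3
  -5x = 1, so x = -1/5
Case 2: -5x + 2 = -3
  -5x = -5, so x = 1

x = -1/5, x = 1


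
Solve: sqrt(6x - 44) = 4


Square both sides: 6x - 44 = 4^2 = 16
6x = 16 + 44 = 60
x = 10
Check: sqrt(6*10 - 44) = sqrt(16) = 4 ✓

x = 10


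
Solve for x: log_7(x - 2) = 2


Convert to exponential form: x - 2 = 7^2 = 49
x = 49 + 2 = 51
Check: log_7(51 - 2) = log_7(49) = log_7(49) = 2 ✓

x = 51


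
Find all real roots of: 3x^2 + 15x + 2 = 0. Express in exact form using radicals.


Using the quadratic formula: x = (-b ± sqrt(b^2 - 4ac)) / (2a)
Here a = 3, b = 15, c = 2
Discriminant = b^2 - 4ac = 15^2 - 4(3)(2) = 225 - 24 = 201
Since discriminant = 201 > 0, there are two real roots.
x = (-15 ± sqrt(201)) / 6
Numerically: x ≈ -0.1371 or x ≈ -4.8629

x = (-15 + sqrt(201)) / 6 or x = (-15 - sqrt(201)) / 6


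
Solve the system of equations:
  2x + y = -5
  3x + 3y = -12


Using Cramer's rule:
Determinant D = (2)(3) - (3)(1) = 6 - 3 = 3
Dx = (-5)(3) - (-12)(1) = -15 + 12 = -3
Dy = (2)(-12) - (3)(-5) = -24 + 15 = -9
x = Dx/D = -3/3 = -1
y = Dy/D = -9/3 = -3

x = -1, y = -3


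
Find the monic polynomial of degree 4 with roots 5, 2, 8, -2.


A monic polynomial with roots 5, 2, 8, -2 is:
p(x) = (x - 5)(x - 2)(x - 8)(x + 2)
After multiplying by (x - 5): x - 5
After multiplying by (x - 2): x^2 - 7x + 10
After multiplying by (x - 8): x^3 - 15x^2 + 66x - 80
After multiplying by (x + 2): x^4 - 13x^3 + 36x^2 + 52x - 160

x^4 - 13x^3 + 36x^2 + 52x - 160


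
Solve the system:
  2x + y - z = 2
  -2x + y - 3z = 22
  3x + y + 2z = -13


Using Cramer's rule. Expand each determinant along the first row.
D  = 2*[1*2 - (-3)*1] - 1*[(-2)*2 - (-3)*3] + (-1)*[(-2)*1 - 1*3]
  = 2*(5) - 1*(5) + (-1)*(-5) = 10
Dx = 2*[1*2 - (-3)*1] - 1*[22*2 - (-3)*(-13)] + (-1)*[22*1 - 1*(-13)]
  = 2*(5) - 1*(5) + (-1)*(35) = -30
Dy = 2*[22*2 - (-3)*(-13)] - 2*[(-2)*2 - (-3)*3] + (-1)*[(-2)*(-13) - 22*3]
  = 2*(5) - 2*(5) + (-1)*(-40) = 40
Dz = 2*[1*(-13) - 22*1] - 1*[(-2)*(-13) - 22*3] + 2*[(-2)*1 - 1*3]
  = 2*(-35) - 1*(-40) + 2*(-5) = -40
x = Dx/D = -30/10 = -3, y = Dy/D = 40/10 = 4, z = Dz/D = -40/10 = -4
Check eq1: (2)(-3) + (1)(4) + (-1)(-4) = 2 = 2 ✓
Check eq2: (-2)(-3) + (1)(4) + (-3)(-4) = 22 = 22 ✓
Check eq3: (3)(-3) + (1)(4) + (2)(-4) = -13 = -13 ✓

x = -3, y = 4, z = -4


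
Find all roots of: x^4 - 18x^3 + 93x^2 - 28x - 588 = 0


Let p(x) = x^4 - 18x^3 + 93x^2 - 28x - 588. By the rational root theorem (leading coefficient 1), any rational root is an integer divisor of 588: try ±1, ±2, ... in turn.
Test x = 1: value = -540 ≠ 0.
Test x = -1: value = -448 ≠ 0.
Test x = 2: value = -400 ≠ 0.
Test x = -2: value = 0 ✓, so (x + 2) is a factor.
Synthetic division by (x + 2): bring down 1; 1(-2) - 18 = -20; (-20)(-2) + 93 = 133; 133(-2) - 28 = -294; (-294)(-2) - 588 = 0 → quotient x^3 - 20x^2 + 133x - 294, remainder 0.
Continue with the quotient x^3 - 20x^2 + 133x - 294 (candidates must divide 294; re-test x = -2 first in case it repeats).
Test x = -2: value = -648 ≠ 0.
Test x = 3: value = -48 ≠ 0.
Test x = -3: value = -900 ≠ 0.
Test x = 6: value = 0 ✓, so (x - 6) is a factor.
Synthetic division by (x - 6): bring down 1; 1(6) - 20 = -14; (-14)(6) + 133 = 49; 49(6) - 294 = 0 → quotient x^2 - 14x + 49, remainder 0.
Solve the quadratic x^2 - 14x + 49 = 0: discriminant = (-14)^2 - 4(1)(49) = 196 - 196 = 0.
Discriminant = 0, so a double root: x = 14/2 = 7.
Collecting all roots found:

x = -2, x = 6, x = 7 (multiplicity 2)


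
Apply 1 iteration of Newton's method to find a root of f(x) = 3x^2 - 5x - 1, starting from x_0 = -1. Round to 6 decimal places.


Newton's method: x_(n+1) = x_n - f(x_n)/f'(x_n)
f(x) = 3x^2 - 5x - 1
f'(x) = 6x - 5

Iteration 1:
  f(-1.000000) = 7.000000
  f'(-1.000000) = -11.000000
  x_1 = -1.000000 - (7.000000)/(-11.000000) = -0.363636

x_1 = -0.363636


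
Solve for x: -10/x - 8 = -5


Subtract -8 from both sides: -10/x = 3
Multiply both sides by x: -10 = 3 * x
Divide by 3: x = -10/3

x = -10/3


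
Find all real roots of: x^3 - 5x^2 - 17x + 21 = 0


Let p(x) = x^3 - 5x^2 - 17x + 21. By the rational root theorem (leading coefficient 1), any rational root is an integer divisor of 21: try ±1, ±2, ... in turn.
Test x = 1: value = 0 ✓, so (x - 1) is a factor.
Synthetic division by (x - 1): bring down 1; 1(1) - 5 = -4; (-4)(1) - 17 = -21; (-21)(1) + 21 = 0 → quotient x^2 - 4x - 21, remainder 0.
Solve the quadratic x^2 - 4x - 21 = 0: discriminant = (-4)^2 - 4(1)(-21) = 16 + 84 = 100.
sqrt(100) = 10, so x = (4 ± 10)/2: x = 7 or x = -3.

x = -3, x = 1, x = 7


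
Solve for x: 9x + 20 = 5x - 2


Starting with: 9x + 20 = 5x - 2
Move all x terms to left: (9 - 5)x = -2 - 20
Simplify: 4x = -22
Divide both sides by 4: x = -11/2

x = -11/2


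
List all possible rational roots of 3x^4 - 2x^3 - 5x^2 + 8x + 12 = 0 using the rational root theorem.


Rational root theorem: possible roots are ±p/q where:
  p divides the constant term (12): p ∈ {1, 2, 3, 4, 6, 12}
  q divides the leading coefficient (3): q ∈ {1, 3}

All possible rational roots: -12, -6, -4, -3, -2, -4/3, -1, -2/3, -1/3, 1/3, 2/3, 1, 4/3, 2, 3, 4, 6, 12

-12, -6, -4, -3, -2, -4/3, -1, -2/3, -1/3, 1/3, 2/3, 1, 4/3, 2, 3, 4, 6, 12


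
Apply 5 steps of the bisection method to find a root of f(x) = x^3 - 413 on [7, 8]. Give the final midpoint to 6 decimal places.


f(x) = x^3 - 413
f(7) = -70 < 0
f(8) = 99 > 0

Step 1: midpoint = (7.000000 + 8.000000)/2 = 7.500000
  f(7.500000) = 8.875000
  f(mid) > 0, so root is in [7.000000, 7.500000]

Step 2: midpoint = (7.000000 + 7.500000)/2 = 7.250000
  f(7.250000) = -31.921875
  f(mid) < 0, so root is in [7.250000, 7.500000]

Step 3: midpoint = (7.250000 + 7.500000)/2 = 7.375000
  f(7.375000) = -11.869141
  f(mid) < 0, so root is in [7.375000, 7.500000]

Step 4: midpoint = (7.375000 + 7.500000)/2 = 7.437500
  f(7.437500) = -1.584229
  f(mid) < 0, so root is in [7.437500, 7.500000]

Step 5: midpoint = (7.437500 + 7.500000)/2 = 7.468750
  f(7.468750) = 3.623505
  f(mid) > 0, so root is in [7.437500, 7.468750]

midpoint = 7.468750


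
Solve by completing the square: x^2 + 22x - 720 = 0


Start: x^2 + 22x - 720 = 0
Move constant: x^2 + 22x = 720
Half of 22 is 11, squared is 121
Add 121 to both sides: x^2 + 22x + 121 = 841
(x + 11)^2 = 841
x + 11 = ±29
x = -11 + 29 = 18 or x = -11 - 29 = -40

x = -40, x = 18


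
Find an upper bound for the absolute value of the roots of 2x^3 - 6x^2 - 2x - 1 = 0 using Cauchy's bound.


Cauchy's bound: all roots r satisfy |r| <= 1 + max(|a_i/a_n|) for i = 0,...,n-1
where a_n is the leading coefficient.

Coefficients: [2, -6, -2, -1]
Leading coefficient a_n = 2
Ratios |a_i/a_n|: 3, 1, 1/2
Maximum ratio: 3
Cauchy's bound: |r| <= 1 + 3 = 4

Upper bound = 4


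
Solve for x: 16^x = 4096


Express both sides with the same base.
4096 = 16^3
Since the bases match: x = 3

x = 3


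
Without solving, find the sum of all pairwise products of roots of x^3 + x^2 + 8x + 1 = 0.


By Vieta's formulas for x^3 + bx^2 + cx + d = 0:
  r1 + r2 + r3 = -b/a = -1
  r1*r2 + r1*r3 + r2*r3 = c/a = 8
  r1*r2*r3 = -d/a = -1


Sum of pairwise products = 8


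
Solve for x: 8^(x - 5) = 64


Express both sides with the same base.
64 = 8^2
Since the bases match, equate exponents: x - 5 = 2
So x = 2 - (-5) = 7

x = 7


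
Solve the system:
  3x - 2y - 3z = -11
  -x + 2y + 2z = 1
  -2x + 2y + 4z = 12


Using Cramer's rule. Expand each determinant along the first row.
D  = 3*[2*4 - 2*2] - (-2)*[(-1)*4 - 2*(-2)] + (-3)*[(-1)*2 - 2*(-2)]
  = 3*(4) - (-2)*(0) + (-3)*(2) = 6
Dx = (-11)*[2*4 - 2*2] - (-2)*[1*4 - 2*12] + (-3)*[1*2 - 2*12]
  = (-11)*(4) - (-2)*(-20) + (-3)*(-22) = -18
Dy = 3*[1*4 - 2*12] - (-11)*[(-1)*4 - 2*(-2)] + (-3)*[(-1)*12 - 1*(-2)]
  = 3*(-20) - (-11)*(0) + (-3)*(-10) = -30
Dz = 3*[2*12 - 1*2] - (-2)*[(-1)*12 - 1*(-2)] + (-11)*[(-1)*2 - 2*(-2)]
  = 3*(22) - (-2)*(-10) + (-11)*(2) = 24
x = Dx/D = -18/6 = -3, y = Dy/D = -30/6 = -5, z = Dz/D = 24/6 = 4
Check eq1: (3)(-3) + (-2)(-5) + (-3)(4) = -11 = -11 ✓
Check eq2: (-1)(-3) + (2)(-5) + (2)(4) = 1 = 1 ✓
Check eq3: (-2)(-3) + (2)(-5) + (4)(4) = 12 = 12 ✓

x = -3, y = -5, z = 4


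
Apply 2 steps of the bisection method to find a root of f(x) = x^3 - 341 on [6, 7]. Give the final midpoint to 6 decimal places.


f(x) = x^3 - 341
f(6) = -125 < 0
f(7) = 2 > 0

Step 1: midpoint = (6.000000 + 7.000000)/2 = 6.500000
  f(6.500000) = -66.375000
  f(mid) < 0, so root is in [6.500000, 7.000000]

Step 2: midpoint = (6.500000 + 7.000000)/2 = 6.750000
  f(6.750000) = -33.453125
  f(mid) < 0, so root is in [6.750000, 7.000000]

midpoint = 6.750000


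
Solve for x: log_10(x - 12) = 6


Convert to exponential form: x - 12 = 10^6 = 1000000
x = 1000000 + 12 = 1000012
Check: log_10(1000012 - 12) = log_10(1000000) = log_10(1000000) = 6 ✓

x = 1000012


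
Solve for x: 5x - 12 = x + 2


Starting with: 5x - 12 = x + 2
Move all x terms to left: (5 - 1)x = 2 + 12
Simplify: 4x = 14
Divide both sides by 4: x = 7/2

x = 7/2


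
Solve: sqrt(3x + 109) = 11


Square both sides: 3x + 109 = 11^2 = 121
3x = 121 - 109 = 12
x = 4
Check: sqrt(3*4 + 109) = sqrt(121) = 11 ✓

x = 4


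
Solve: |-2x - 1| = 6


An absolute value equation |expr| = 6 gives two cases:
Case 1: -2x - 1 = 6
  -2x = 7, so x = -7/2
Case 2: -2x - 1 = -6
  -2x = -5, so x = 5/2

x = -7/2, x = 5/2


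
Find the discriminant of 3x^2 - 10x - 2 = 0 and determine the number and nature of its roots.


For ax^2 + bx + c = 0, discriminant D = b^2 - 4ac
Here a = 3, b = -10, c = -2
D = (-10)^2 - 4(3)(-2) = 100 + 24 = 124

D = 124 > 0 but not a perfect square
The equation has 2 distinct real irrational roots.

Discriminant = 124, 2 distinct real irrational roots


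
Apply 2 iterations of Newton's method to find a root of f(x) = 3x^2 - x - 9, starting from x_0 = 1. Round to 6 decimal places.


Newton's method: x_(n+1) = x_n - f(x_n)/f'(x_n)
f(x) = 3x^2 - x - 9
f'(x) = 6x - 1

Iteration 1:
  f(1.000000) = -7.000000
  f'(1.000000) = 5.000000
  x_1 = 1.000000 - (-7.000000)/(5.000000) = 2.400000

Iteration 2:
  f(2.400000) = 5.880000
  f'(2.400000) = 13.400000
  x_2 = 2.400000 - (5.880000)/(13.400000) = 1.961194

x_2 = 1.961194


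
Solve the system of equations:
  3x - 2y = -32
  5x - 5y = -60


Using Cramer's rule:
Determinant D = (3)(-5) - (5)(-2) = -15 + 10 = -5
Dx = (-32)(-5) - (-60)(-2) = 160 - 120 = 40
Dy = (3)(-60) - (5)(-32) = -180 + 160 = -20
x = Dx/D = 40/-5 = -8
y = Dy/D = -20/-5 = 4

x = -8, y = 4
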